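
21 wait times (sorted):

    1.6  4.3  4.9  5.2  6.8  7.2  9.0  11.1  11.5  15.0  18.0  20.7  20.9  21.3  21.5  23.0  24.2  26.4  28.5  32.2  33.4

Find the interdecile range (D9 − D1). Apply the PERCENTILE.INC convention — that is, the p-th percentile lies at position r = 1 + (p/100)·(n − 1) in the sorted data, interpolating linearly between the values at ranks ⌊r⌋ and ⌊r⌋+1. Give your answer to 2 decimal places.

23.60

n = 21.
P10: r = 3 (integer) → 4.9.
P90: r = 19 (integer) → 28.5.
Difference: 28.5 − 4.9 = 23.6.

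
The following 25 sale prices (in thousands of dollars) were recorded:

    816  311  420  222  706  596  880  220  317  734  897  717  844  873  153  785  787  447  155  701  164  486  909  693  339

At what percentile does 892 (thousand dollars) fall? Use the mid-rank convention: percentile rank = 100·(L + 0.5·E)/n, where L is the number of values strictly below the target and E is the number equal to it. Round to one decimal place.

Sorted: 153, 155, 164, 220, 222, 311, 317, 339, 420, 447, 486, 596, 693, 701, 706, 717, 734, 785, 787, 816, 844, 873, 880, 897, 909.
Count below 892: L = 23; count equal: E = 0; n = 25.
Percentile rank = 100·(23 + 0.5·0)/25 = 100·23/25 = 92.

92.0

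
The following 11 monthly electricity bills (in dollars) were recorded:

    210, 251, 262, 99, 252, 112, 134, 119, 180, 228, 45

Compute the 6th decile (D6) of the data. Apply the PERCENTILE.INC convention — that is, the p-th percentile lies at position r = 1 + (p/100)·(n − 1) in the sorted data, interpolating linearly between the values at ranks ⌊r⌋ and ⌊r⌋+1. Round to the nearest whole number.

Sorted: 45, 99, 112, 119, 134, 180, 210, 228, 251, 252, 262.
n = 11.
r = 1 + (60/100)·(11 − 1) = 1 + 6 = 7.
r is an integer, so P60 is the value at rank 7: 210.

210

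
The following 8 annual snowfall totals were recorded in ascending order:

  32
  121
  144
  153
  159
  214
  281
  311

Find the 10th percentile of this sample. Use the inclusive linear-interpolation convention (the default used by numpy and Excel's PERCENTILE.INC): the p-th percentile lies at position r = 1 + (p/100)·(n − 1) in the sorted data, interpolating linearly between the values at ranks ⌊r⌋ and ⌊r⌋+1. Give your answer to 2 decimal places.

n = 8.
r = 1 + (10/100)·(8 − 1) = 1 + 0.7 = 1.7.
Rank 1 is 32 and rank 2 is 121.
Interpolate: 32 + 0.7·(121 − 32) = 32 + 0.7·89 = 94.3.

94.30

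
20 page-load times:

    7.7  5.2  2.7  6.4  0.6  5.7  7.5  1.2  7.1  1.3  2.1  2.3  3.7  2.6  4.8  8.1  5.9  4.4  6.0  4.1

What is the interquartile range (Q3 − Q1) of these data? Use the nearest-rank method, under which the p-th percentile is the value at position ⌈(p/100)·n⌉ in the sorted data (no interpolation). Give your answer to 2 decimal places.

3.70

Sorted: 0.6, 1.2, 1.3, 2.1, 2.3, 2.6, 2.7, 3.7, 4.1, 4.4, 4.8, 5.2, 5.7, 5.9, 6.0, 6.4, 7.1, 7.5, 7.7, 8.1.
n = 20.
P25: rank ⌈25/100·20⌉ = 5 → 2.3.
P75: rank ⌈75/100·20⌉ = 15 → 6.
Difference: 6 − 2.3 = 3.7.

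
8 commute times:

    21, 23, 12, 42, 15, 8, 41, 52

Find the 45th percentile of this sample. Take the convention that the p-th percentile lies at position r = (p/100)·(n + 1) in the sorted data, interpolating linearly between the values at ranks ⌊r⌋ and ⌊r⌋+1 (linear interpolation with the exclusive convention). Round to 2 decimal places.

Sorted: 8, 12, 15, 21, 23, 41, 42, 52.
n = 8.
r = (45/100)·(8 + 1) = 4.05.
Rank 4 is 21 and rank 5 is 23.
Interpolate: 21 + 0.05·(23 − 21) = 21 + 0.05·2 = 21.1.

21.10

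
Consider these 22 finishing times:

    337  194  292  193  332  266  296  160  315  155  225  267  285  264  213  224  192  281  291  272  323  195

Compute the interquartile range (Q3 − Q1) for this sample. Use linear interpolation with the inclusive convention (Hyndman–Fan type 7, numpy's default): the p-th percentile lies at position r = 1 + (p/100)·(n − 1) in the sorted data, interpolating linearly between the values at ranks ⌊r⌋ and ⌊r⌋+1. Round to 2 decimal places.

92.25

Sorted: 155, 160, 192, 193, 194, 195, 213, 224, 225, 264, 266, 267, 272, 281, 285, 291, 292, 296, 315, 323, 332, 337.
n = 22.
P25: r = 6.25; ranks 6–7 are 195, 213; interpolating gives 199.5.
P75: r = 16.75; ranks 16–17 are 291, 292; interpolating gives 291.75.
Difference: 291.75 − 199.5 = 92.25.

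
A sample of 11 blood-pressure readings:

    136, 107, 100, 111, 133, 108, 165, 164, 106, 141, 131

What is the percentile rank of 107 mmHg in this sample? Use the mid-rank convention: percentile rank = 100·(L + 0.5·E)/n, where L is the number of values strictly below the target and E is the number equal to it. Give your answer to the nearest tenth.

Sorted: 100, 106, 107, 108, 111, 131, 133, 136, 141, 164, 165.
Count below 107: L = 2; count equal: E = 1; n = 11.
Percentile rank = 100·(2 + 0.5·1)/11 = 100·2.5/11 = 22.73.

22.7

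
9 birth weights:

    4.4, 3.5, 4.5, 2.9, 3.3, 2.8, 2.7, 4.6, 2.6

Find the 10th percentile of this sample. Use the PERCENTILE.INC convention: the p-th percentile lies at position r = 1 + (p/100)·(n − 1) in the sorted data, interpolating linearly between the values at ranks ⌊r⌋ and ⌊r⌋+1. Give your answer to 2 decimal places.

2.68

Sorted: 2.6, 2.7, 2.8, 2.9, 3.3, 3.5, 4.4, 4.5, 4.6.
n = 9.
r = 1 + (10/100)·(9 − 1) = 1 + 0.8 = 1.8.
Rank 1 is 2.6 and rank 2 is 2.7.
Interpolate: 2.6 + 0.8·(2.7 − 2.6) = 2.6 + 0.8·0.1 = 2.68.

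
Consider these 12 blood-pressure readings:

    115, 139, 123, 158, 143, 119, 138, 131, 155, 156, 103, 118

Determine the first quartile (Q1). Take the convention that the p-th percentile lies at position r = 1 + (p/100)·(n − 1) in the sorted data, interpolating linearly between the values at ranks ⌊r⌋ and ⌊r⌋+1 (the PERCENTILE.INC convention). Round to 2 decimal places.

118.75

Sorted: 103, 115, 118, 119, 123, 131, 138, 139, 143, 155, 156, 158.
n = 12.
r = 1 + (25/100)·(12 − 1) = 1 + 2.75 = 3.75.
Rank 3 is 118 and rank 4 is 119.
Interpolate: 118 + 0.75·(119 − 118) = 118 + 0.75·1 = 118.75.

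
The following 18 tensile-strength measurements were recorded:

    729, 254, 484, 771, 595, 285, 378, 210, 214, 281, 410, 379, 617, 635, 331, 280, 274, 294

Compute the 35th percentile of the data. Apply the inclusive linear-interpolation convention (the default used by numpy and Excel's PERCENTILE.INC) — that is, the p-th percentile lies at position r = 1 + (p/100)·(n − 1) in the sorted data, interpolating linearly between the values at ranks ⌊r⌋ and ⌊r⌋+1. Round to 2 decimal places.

Sorted: 210, 214, 254, 274, 280, 281, 285, 294, 331, 378, 379, 410, 484, 595, 617, 635, 729, 771.
n = 18.
r = 1 + (35/100)·(18 − 1) = 1 + 5.95 = 6.95.
Rank 6 is 281 and rank 7 is 285.
Interpolate: 281 + 0.95·(285 − 281) = 281 + 0.95·4 = 284.8.

284.80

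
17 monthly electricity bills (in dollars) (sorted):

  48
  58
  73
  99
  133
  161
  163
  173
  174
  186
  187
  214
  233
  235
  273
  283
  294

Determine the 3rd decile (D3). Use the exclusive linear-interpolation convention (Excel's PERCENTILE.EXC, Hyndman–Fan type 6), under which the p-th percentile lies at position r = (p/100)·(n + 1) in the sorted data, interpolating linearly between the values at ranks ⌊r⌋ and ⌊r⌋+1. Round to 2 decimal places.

n = 17.
r = (30/100)·(17 + 1) = 5.4.
Rank 5 is 133 and rank 6 is 161.
Interpolate: 133 + 0.4·(161 − 133) = 133 + 0.4·28 = 144.2.

144.20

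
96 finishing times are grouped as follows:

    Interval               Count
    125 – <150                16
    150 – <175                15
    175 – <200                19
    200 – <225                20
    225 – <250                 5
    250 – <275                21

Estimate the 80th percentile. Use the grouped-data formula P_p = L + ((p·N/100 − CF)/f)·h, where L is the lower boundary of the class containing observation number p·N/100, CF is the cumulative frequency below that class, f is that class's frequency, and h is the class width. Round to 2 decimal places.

252.14

N = 96; target position k = 80/100 · 96 = 76.8.
Cumulative frequencies: 16, 31, 50, 70, 75, 96.
Observation 76.8 falls in the class 250 – <275.
L = 250, CF = 75, f = 21, h = 25.
P80 = 250 + ((76.8 − 75)/21)·25 = 250 + 2.14286 = 252.143.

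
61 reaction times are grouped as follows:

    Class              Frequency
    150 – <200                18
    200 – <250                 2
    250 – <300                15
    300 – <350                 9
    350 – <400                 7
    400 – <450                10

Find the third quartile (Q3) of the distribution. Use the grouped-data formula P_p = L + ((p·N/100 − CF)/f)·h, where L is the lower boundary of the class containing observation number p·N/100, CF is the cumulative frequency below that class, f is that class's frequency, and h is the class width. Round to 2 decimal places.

N = 61; target position k = 75/100 · 61 = 45.75.
Cumulative frequencies: 18, 20, 35, 44, 51, 61.
Observation 45.75 falls in the class 350 – <400.
L = 350, CF = 44, f = 7, h = 50.
P75 = 350 + ((45.75 − 44)/7)·50 = 350 + 12.5 = 362.5.

362.50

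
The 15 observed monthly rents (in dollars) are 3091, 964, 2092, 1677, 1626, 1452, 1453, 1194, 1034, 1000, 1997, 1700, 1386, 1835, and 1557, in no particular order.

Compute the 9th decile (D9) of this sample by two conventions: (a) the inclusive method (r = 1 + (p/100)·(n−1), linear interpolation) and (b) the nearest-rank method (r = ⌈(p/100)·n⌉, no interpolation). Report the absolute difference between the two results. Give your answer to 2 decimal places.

Sorted: 964, 1000, 1034, 1194, 1386, 1452, 1453, 1557, 1626, 1677, 1700, 1835, 1997, 2092, 3091.
n = 15.
(a) r = 13.6; between ranks 13 (1997) and 14 (2092): 2054.
(b) the nearest-rank method: rank 14 → 2092.
|2054 − 2092| = 38.

38.00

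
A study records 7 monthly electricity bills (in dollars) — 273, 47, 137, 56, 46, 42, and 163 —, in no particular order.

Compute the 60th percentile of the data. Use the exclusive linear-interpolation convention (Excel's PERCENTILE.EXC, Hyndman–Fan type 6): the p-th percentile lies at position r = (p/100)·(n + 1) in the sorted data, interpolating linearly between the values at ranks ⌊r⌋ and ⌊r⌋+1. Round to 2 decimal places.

120.80

Sorted: 42, 46, 47, 56, 137, 163, 273.
n = 7.
r = (60/100)·(7 + 1) = 4.8.
Rank 4 is 56 and rank 5 is 137.
Interpolate: 56 + 0.8·(137 − 56) = 56 + 0.8·81 = 120.8.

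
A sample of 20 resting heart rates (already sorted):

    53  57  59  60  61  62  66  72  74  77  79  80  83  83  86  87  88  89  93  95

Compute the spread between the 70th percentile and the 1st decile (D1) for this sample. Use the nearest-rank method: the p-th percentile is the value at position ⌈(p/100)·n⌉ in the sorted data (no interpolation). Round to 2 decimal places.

26.00

n = 20.
P10: rank ⌈10/100·20⌉ = 2 → 57.
P70: rank ⌈70/100·20⌉ = 14 → 83.
Difference: 83 − 57 = 26.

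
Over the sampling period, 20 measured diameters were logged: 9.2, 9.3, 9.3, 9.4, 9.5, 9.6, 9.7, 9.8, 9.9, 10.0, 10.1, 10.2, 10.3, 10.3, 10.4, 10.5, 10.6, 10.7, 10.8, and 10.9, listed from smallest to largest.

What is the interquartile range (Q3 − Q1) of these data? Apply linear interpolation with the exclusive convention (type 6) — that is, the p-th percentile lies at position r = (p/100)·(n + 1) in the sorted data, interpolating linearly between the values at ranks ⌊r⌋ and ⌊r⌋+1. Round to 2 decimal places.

n = 20.
P25: r = 5.25; ranks 5–6 are 9.5, 9.6; interpolating gives 9.525.
P75: r = 15.75; ranks 15–16 are 10.4, 10.5; interpolating gives 10.475.
Difference: 10.475 − 9.525 = 0.95.

0.95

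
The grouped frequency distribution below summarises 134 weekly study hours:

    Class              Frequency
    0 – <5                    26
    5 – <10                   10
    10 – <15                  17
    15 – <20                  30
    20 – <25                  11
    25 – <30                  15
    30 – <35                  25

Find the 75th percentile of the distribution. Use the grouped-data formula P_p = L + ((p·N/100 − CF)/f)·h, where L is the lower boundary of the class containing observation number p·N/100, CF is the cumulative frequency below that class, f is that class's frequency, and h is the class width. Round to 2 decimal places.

N = 134; target position k = 75/100 · 134 = 100.5.
Cumulative frequencies: 26, 36, 53, 83, 94, 109, 134.
Observation 100.5 falls in the class 25 – <30.
L = 25, CF = 94, f = 15, h = 5.
P75 = 25 + ((100.5 − 94)/15)·5 = 25 + 2.16667 = 27.1667.

27.17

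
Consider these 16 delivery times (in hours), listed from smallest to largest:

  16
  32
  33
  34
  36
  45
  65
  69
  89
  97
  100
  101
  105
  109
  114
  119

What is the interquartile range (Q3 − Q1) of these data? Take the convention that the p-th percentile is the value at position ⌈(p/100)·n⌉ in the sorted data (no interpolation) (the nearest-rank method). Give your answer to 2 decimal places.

n = 16.
P25: rank ⌈25/100·16⌉ = 4 → 34.
P75: rank ⌈75/100·16⌉ = 12 → 101.
Difference: 101 − 34 = 67.

67.00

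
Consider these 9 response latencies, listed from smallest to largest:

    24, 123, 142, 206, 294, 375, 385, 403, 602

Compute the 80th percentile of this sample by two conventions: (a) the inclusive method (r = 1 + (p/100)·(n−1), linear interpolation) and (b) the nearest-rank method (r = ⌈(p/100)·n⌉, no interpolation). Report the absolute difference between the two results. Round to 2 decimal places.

10.80

n = 9.
(a) r = 7.4; between ranks 7 (385) and 8 (403): 392.2.
(b) the nearest-rank method: rank 8 → 403.
|392.2 − 403| = 10.8.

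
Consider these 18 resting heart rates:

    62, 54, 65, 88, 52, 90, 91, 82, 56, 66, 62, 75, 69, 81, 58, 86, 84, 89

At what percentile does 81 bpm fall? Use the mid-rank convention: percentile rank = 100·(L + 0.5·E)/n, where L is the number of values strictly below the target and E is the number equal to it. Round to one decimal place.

58.3

Sorted: 52, 54, 56, 58, 62, 62, 65, 66, 69, 75, 81, 82, 84, 86, 88, 89, 90, 91.
Count below 81: L = 10; count equal: E = 1; n = 18.
Percentile rank = 100·(10 + 0.5·1)/18 = 100·10.5/18 = 58.33.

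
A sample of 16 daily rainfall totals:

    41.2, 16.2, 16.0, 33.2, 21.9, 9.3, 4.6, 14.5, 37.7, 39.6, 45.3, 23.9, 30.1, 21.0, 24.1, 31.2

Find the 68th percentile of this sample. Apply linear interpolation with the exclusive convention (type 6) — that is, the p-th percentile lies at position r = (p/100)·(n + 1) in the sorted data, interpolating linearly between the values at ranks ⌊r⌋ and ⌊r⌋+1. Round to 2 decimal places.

32.32

Sorted: 4.6, 9.3, 14.5, 16.0, 16.2, 21.0, 21.9, 23.9, 24.1, 30.1, 31.2, 33.2, 37.7, 39.6, 41.2, 45.3.
n = 16.
r = (68/100)·(16 + 1) = 11.56.
Rank 11 is 31.2 and rank 12 is 33.2.
Interpolate: 31.2 + 0.56·(33.2 − 31.2) = 31.2 + 0.56·2 = 32.32.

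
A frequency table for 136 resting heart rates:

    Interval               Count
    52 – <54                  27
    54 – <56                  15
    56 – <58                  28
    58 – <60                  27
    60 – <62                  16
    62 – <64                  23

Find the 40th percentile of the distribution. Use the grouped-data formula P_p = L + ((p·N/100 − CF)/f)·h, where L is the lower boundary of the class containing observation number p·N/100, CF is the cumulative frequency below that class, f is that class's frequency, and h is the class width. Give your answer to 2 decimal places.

56.89

N = 136; target position k = 40/100 · 136 = 54.4.
Cumulative frequencies: 27, 42, 70, 97, 113, 136.
Observation 54.4 falls in the class 56 – <58.
L = 56, CF = 42, f = 28, h = 2.
P40 = 56 + ((54.4 − 42)/28)·2 = 56 + 0.885714 = 56.8857.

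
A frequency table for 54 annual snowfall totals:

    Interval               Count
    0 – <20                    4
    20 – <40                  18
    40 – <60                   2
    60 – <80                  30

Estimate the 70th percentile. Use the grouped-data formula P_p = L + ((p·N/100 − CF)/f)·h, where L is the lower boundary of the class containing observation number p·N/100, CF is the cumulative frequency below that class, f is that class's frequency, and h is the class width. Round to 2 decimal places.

69.20

N = 54; target position k = 70/100 · 54 = 37.8.
Cumulative frequencies: 4, 22, 24, 54.
Observation 37.8 falls in the class 60 – <80.
L = 60, CF = 24, f = 30, h = 20.
P70 = 60 + ((37.8 − 24)/30)·20 = 60 + 9.2 = 69.2.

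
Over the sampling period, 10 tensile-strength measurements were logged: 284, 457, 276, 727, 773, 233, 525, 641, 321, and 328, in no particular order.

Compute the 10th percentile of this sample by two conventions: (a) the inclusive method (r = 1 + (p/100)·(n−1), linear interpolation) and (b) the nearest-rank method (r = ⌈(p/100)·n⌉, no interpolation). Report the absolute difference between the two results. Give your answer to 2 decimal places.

38.70

Sorted: 233, 276, 284, 321, 328, 457, 525, 641, 727, 773.
n = 10.
(a) r = 1.9; between ranks 1 (233) and 2 (276): 271.7.
(b) the nearest-rank method: rank 1 → 233.
|271.7 − 233| = 38.7.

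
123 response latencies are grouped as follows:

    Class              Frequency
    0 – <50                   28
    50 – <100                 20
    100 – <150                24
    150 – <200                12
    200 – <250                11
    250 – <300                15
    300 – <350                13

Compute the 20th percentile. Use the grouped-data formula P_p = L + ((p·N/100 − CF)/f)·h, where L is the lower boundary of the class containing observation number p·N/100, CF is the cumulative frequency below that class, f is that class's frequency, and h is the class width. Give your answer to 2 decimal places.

43.93

N = 123; target position k = 20/100 · 123 = 24.6.
Cumulative frequencies: 28, 48, 72, 84, 95, 110, 123.
Observation 24.6 falls in the class 0 – <50.
L = 0, CF = 0, f = 28, h = 50.
P20 = 0 + ((24.6 − 0)/28)·50 = 0 + 43.9286 = 43.9286.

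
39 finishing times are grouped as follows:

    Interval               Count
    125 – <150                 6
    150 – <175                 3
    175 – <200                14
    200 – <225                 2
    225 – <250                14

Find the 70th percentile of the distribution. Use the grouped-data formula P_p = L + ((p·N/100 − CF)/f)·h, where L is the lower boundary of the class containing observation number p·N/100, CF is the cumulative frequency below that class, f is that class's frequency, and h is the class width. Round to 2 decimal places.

N = 39; target position k = 70/100 · 39 = 27.3.
Cumulative frequencies: 6, 9, 23, 25, 39.
Observation 27.3 falls in the class 225 – <250.
L = 225, CF = 25, f = 14, h = 25.
P70 = 225 + ((27.3 − 25)/14)·25 = 225 + 4.10714 = 229.107.

229.11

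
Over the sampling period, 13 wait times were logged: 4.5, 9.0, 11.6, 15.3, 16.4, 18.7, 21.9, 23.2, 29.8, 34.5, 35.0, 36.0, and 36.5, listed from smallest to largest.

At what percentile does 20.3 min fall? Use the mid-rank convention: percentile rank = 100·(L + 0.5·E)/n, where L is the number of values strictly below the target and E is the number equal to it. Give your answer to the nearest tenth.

46.2

Count below 20.3: L = 6; count equal: E = 0; n = 13.
Percentile rank = 100·(6 + 0.5·0)/13 = 100·6/13 = 46.15.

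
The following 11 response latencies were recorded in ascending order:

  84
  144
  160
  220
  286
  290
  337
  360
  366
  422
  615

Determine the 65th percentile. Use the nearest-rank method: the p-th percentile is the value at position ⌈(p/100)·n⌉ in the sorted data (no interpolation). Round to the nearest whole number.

360

n = 11.
Position = ⌈65/100 · 11⌉ = ⌈7.15⌉ = 8.
The value at rank 8 is 360.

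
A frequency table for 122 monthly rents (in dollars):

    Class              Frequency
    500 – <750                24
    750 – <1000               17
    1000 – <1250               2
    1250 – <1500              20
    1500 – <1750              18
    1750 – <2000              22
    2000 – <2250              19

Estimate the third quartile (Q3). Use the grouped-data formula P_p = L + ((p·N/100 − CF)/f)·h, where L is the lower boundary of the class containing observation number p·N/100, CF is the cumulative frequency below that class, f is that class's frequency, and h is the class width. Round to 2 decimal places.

N = 122; target position k = 75/100 · 122 = 91.5.
Cumulative frequencies: 24, 41, 43, 63, 81, 103, 122.
Observation 91.5 falls in the class 1750 – <2000.
L = 1750, CF = 81, f = 22, h = 250.
P75 = 1750 + ((91.5 − 81)/22)·250 = 1750 + 119.318 = 1869.32.

1869.32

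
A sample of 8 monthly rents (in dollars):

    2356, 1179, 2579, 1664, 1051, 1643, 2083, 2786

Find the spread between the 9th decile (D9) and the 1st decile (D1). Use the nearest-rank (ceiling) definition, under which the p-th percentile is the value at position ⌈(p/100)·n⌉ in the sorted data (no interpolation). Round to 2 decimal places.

1735.00

Sorted: 1051, 1179, 1643, 1664, 2083, 2356, 2579, 2786.
n = 8.
P10: rank ⌈10/100·8⌉ = 1 → 1051.
P90: rank ⌈90/100·8⌉ = 8 → 2786.
Difference: 2786 − 1051 = 1735.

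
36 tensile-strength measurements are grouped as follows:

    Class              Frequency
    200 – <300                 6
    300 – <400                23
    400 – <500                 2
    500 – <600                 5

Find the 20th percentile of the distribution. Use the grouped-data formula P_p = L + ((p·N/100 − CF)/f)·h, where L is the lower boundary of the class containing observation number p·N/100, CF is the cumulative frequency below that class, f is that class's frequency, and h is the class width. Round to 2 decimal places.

N = 36; target position k = 20/100 · 36 = 7.2.
Cumulative frequencies: 6, 29, 31, 36.
Observation 7.2 falls in the class 300 – <400.
L = 300, CF = 6, f = 23, h = 100.
P20 = 300 + ((7.2 − 6)/23)·100 = 300 + 5.21739 = 305.217.

305.22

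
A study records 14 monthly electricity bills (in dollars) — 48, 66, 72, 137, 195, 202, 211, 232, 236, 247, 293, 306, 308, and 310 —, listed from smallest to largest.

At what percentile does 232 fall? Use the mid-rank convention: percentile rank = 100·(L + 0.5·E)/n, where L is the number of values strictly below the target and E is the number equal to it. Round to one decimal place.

Count below 232: L = 7; count equal: E = 1; n = 14.
Percentile rank = 100·(7 + 0.5·1)/14 = 100·7.5/14 = 53.57.

53.6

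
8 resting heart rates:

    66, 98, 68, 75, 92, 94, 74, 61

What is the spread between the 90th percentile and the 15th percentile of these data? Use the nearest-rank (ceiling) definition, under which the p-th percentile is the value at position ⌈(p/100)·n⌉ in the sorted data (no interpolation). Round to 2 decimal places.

32.00

Sorted: 61, 66, 68, 74, 75, 92, 94, 98.
n = 8.
P15: rank ⌈15/100·8⌉ = 2 → 66.
P90: rank ⌈90/100·8⌉ = 8 → 98.
Difference: 98 − 66 = 32.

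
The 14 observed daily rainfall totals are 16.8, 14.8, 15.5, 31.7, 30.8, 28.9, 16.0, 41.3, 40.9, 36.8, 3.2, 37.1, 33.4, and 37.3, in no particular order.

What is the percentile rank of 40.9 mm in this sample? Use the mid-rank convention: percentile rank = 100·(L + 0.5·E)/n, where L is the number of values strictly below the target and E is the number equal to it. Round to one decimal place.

89.3

Sorted: 3.2, 14.8, 15.5, 16.0, 16.8, 28.9, 30.8, 31.7, 33.4, 36.8, 37.1, 37.3, 40.9, 41.3.
Count below 40.9: L = 12; count equal: E = 1; n = 14.
Percentile rank = 100·(12 + 0.5·1)/14 = 100·12.5/14 = 89.29.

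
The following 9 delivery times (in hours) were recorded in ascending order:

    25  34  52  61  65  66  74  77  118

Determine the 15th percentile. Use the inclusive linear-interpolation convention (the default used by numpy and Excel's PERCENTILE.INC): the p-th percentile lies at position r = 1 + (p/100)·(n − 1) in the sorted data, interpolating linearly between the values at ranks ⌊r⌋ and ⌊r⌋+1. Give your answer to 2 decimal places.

n = 9.
r = 1 + (15/100)·(9 − 1) = 1 + 1.2 = 2.2.
Rank 2 is 34 and rank 3 is 52.
Interpolate: 34 + 0.2·(52 − 34) = 34 + 0.2·18 = 37.6.

37.60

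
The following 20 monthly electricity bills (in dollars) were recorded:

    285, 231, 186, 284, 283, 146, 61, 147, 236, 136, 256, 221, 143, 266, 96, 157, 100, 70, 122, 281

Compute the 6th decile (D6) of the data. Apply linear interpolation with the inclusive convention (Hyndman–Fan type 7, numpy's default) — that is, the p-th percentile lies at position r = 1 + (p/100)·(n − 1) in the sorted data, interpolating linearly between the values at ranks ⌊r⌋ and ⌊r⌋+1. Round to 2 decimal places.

225.00

Sorted: 61, 70, 96, 100, 122, 136, 143, 146, 147, 157, 186, 221, 231, 236, 256, 266, 281, 283, 284, 285.
n = 20.
r = 1 + (60/100)·(20 − 1) = 1 + 11.4 = 12.4.
Rank 12 is 221 and rank 13 is 231.
Interpolate: 221 + 0.4·(231 − 221) = 221 + 0.4·10 = 225.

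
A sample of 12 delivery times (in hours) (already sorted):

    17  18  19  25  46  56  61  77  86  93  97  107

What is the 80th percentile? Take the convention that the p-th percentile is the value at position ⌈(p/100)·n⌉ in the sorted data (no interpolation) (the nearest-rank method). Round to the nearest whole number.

n = 12.
Position = ⌈80/100 · 12⌉ = ⌈9.6⌉ = 10.
The value at rank 10 is 93.

93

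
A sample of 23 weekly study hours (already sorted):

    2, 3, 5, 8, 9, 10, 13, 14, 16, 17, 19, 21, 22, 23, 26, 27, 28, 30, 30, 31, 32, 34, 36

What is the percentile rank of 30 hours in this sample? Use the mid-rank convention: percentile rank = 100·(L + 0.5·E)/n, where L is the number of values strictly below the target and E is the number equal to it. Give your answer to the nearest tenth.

78.3

Count below 30: L = 17; count equal: E = 2; n = 23.
Percentile rank = 100·(17 + 0.5·2)/23 = 100·18/23 = 78.26.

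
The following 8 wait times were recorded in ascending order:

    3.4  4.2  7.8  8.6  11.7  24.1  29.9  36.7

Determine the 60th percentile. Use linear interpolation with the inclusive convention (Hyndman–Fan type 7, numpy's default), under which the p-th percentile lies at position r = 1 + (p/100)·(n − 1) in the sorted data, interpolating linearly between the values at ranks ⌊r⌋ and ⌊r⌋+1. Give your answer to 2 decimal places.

n = 8.
r = 1 + (60/100)·(8 − 1) = 1 + 4.2 = 5.2.
Rank 5 is 11.7 and rank 6 is 24.1.
Interpolate: 11.7 + 0.2·(24.1 − 11.7) = 11.7 + 0.2·12.4 = 14.18.

14.18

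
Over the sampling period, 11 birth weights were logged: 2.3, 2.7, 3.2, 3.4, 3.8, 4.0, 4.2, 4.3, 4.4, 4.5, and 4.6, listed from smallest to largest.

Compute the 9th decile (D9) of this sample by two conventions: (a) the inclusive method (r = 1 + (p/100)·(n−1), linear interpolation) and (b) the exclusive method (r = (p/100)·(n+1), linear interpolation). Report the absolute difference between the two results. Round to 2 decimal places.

0.08

n = 11.
(a) r = 10 → value at rank 10 = 4.5.
(b) r = 10.8; between ranks 10 (4.5) and 11 (4.6): 4.58.
|4.5 − 4.58| = 0.08.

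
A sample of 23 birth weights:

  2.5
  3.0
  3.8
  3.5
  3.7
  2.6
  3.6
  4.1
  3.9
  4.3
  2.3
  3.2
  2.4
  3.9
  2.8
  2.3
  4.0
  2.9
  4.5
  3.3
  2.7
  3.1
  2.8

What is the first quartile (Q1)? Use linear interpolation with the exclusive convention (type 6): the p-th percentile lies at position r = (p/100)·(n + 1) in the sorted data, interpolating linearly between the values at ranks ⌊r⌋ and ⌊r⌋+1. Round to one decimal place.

2.7

Sorted: 2.3, 2.3, 2.4, 2.5, 2.6, 2.7, 2.8, 2.8, 2.9, 3.0, 3.1, 3.2, 3.3, 3.5, 3.6, 3.7, 3.8, 3.9, 3.9, 4.0, 4.1, 4.3, 4.5.
n = 23.
r = (25/100)·(23 + 1) = 6.
r is an integer, so P25 is the value at rank 6: 2.7.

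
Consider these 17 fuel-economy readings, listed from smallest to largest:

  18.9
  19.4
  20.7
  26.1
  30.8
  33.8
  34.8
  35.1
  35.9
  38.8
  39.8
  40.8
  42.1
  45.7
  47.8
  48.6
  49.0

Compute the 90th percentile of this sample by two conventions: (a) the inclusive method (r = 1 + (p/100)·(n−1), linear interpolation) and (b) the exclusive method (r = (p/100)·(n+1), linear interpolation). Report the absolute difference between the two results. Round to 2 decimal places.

n = 17.
(a) r = 15.4; between ranks 15 (47.8) and 16 (48.6): 48.12.
(b) r = 16.2; between ranks 16 (48.6) and 17 (49.0): 48.68.
|48.12 − 48.68| = 0.56.

0.56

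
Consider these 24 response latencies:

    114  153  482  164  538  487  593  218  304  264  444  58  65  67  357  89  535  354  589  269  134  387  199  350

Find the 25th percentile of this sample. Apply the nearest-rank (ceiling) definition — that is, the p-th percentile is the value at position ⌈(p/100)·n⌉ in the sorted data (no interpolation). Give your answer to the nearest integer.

Sorted: 58, 65, 67, 89, 114, 134, 153, 164, 199, 218, 264, 269, 304, 350, 354, 357, 387, 444, 482, 487, 535, 538, 589, 593.
n = 24.
Position = ⌈25/100 · 24⌉ = ⌈6⌉ = 6.
The value at rank 6 is 134.

134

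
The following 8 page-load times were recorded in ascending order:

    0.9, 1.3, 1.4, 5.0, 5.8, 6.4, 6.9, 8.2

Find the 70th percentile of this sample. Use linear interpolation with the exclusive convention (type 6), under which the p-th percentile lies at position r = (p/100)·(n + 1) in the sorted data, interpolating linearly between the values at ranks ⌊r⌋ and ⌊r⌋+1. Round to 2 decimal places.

n = 8.
r = (70/100)·(8 + 1) = 6.3.
Rank 6 is 6.4 and rank 7 is 6.9.
Interpolate: 6.4 + 0.3·(6.9 − 6.4) = 6.4 + 0.3·0.5 = 6.55.

6.55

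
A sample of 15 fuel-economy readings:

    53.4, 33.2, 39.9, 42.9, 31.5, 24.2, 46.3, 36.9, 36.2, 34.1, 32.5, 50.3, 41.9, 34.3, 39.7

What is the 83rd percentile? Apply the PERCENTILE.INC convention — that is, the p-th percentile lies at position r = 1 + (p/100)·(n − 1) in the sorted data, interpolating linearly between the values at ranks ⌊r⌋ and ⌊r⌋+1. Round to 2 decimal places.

Sorted: 24.2, 31.5, 32.5, 33.2, 34.1, 34.3, 36.2, 36.9, 39.7, 39.9, 41.9, 42.9, 46.3, 50.3, 53.4.
n = 15.
r = 1 + (83/100)·(15 − 1) = 1 + 11.62 = 12.62.
Rank 12 is 42.9 and rank 13 is 46.3.
Interpolate: 42.9 + 0.62·(46.3 − 42.9) = 42.9 + 0.62·3.4 = 45.008.

45.01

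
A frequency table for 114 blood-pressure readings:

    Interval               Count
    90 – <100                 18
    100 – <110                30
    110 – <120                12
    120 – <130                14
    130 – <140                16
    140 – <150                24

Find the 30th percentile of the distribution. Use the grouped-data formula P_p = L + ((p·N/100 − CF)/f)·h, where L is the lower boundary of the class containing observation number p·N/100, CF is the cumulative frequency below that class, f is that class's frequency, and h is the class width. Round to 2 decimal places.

N = 114; target position k = 30/100 · 114 = 34.2.
Cumulative frequencies: 18, 48, 60, 74, 90, 114.
Observation 34.2 falls in the class 100 – <110.
L = 100, CF = 18, f = 30, h = 10.
P30 = 100 + ((34.2 − 18)/30)·10 = 100 + 5.4 = 105.4.

105.40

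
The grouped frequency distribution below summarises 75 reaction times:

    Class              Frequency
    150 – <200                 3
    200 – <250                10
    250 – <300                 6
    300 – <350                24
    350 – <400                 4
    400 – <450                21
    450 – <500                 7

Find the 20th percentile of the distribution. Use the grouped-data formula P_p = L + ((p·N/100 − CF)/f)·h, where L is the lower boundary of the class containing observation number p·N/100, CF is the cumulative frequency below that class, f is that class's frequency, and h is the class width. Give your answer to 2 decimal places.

266.67

N = 75; target position k = 20/100 · 75 = 15.
Cumulative frequencies: 3, 13, 19, 43, 47, 68, 75.
Observation 15 falls in the class 250 – <300.
L = 250, CF = 13, f = 6, h = 50.
P20 = 250 + ((15 − 13)/6)·50 = 250 + 16.6667 = 266.667.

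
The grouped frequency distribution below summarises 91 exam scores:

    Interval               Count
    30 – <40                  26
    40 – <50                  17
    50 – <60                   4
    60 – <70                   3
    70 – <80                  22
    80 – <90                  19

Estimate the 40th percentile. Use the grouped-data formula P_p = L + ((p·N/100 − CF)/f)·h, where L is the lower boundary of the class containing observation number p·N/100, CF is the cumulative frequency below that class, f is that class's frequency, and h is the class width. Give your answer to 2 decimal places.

N = 91; target position k = 40/100 · 91 = 36.4.
Cumulative frequencies: 26, 43, 47, 50, 72, 91.
Observation 36.4 falls in the class 40 – <50.
L = 40, CF = 26, f = 17, h = 10.
P40 = 40 + ((36.4 − 26)/17)·10 = 40 + 6.11765 = 46.1176.

46.12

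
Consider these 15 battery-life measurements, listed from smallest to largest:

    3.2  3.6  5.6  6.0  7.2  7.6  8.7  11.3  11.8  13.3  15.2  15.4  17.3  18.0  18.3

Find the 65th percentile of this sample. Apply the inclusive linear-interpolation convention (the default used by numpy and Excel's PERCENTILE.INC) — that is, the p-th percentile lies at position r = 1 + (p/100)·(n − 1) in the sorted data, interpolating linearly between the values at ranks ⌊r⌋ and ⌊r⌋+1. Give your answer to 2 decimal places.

13.49

n = 15.
r = 1 + (65/100)·(15 − 1) = 1 + 9.1 = 10.1.
Rank 10 is 13.3 and rank 11 is 15.2.
Interpolate: 13.3 + 0.1·(15.2 − 13.3) = 13.3 + 0.1·1.9 = 13.49.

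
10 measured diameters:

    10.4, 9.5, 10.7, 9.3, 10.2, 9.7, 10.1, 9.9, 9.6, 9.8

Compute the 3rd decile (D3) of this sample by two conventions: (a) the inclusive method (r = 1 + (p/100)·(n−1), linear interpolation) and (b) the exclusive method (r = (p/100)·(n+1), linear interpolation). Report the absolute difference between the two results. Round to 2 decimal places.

0.04

Sorted: 9.3, 9.5, 9.6, 9.7, 9.8, 9.9, 10.1, 10.2, 10.4, 10.7.
n = 10.
(a) r = 3.7; between ranks 3 (9.6) and 4 (9.7): 9.67.
(b) r = 3.3; between ranks 3 (9.6) and 4 (9.7): 9.63.
|9.67 − 9.63| = 0.04.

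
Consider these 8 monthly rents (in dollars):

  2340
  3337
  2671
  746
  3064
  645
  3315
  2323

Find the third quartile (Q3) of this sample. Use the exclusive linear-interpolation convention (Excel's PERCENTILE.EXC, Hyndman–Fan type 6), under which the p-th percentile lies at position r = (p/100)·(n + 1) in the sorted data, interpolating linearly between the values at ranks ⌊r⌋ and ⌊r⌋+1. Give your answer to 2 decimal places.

3252.25

Sorted: 645, 746, 2323, 2340, 2671, 3064, 3315, 3337.
n = 8.
r = (75/100)·(8 + 1) = 6.75.
Rank 6 is 3064 and rank 7 is 3315.
Interpolate: 3064 + 0.75·(3315 − 3064) = 3064 + 0.75·251 = 3252.25.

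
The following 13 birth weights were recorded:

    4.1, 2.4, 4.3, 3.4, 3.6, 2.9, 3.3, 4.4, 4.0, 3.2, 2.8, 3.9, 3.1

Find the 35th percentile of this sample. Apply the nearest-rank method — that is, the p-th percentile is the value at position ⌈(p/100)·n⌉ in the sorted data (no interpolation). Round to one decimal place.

Sorted: 2.4, 2.8, 2.9, 3.1, 3.2, 3.3, 3.4, 3.6, 3.9, 4.0, 4.1, 4.3, 4.4.
n = 13.
Position = ⌈35/100 · 13⌉ = ⌈4.55⌉ = 5.
The value at rank 5 is 3.2.

3.2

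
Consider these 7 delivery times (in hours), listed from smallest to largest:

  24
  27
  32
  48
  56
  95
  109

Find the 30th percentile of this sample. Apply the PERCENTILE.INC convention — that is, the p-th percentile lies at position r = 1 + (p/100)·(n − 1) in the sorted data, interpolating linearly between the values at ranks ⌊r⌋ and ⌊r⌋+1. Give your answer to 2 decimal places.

31.00

n = 7.
r = 1 + (30/100)·(7 − 1) = 1 + 1.8 = 2.8.
Rank 2 is 27 and rank 3 is 32.
Interpolate: 27 + 0.8·(32 − 27) = 27 + 0.8·5 = 31.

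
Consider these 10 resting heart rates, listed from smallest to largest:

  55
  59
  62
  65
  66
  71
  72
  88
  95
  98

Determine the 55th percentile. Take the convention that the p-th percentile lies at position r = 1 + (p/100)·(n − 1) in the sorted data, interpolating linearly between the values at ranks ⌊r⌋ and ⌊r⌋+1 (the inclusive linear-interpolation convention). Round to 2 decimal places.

n = 10.
r = 1 + (55/100)·(10 − 1) = 1 + 4.95 = 5.95.
Rank 5 is 66 and rank 6 is 71.
Interpolate: 66 + 0.95·(71 − 66) = 66 + 0.95·5 = 70.75.

70.75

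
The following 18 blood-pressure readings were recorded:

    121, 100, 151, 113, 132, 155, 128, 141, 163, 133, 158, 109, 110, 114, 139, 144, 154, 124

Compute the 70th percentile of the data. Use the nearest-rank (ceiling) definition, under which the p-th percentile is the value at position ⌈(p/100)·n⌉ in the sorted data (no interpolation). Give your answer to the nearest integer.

144

Sorted: 100, 109, 110, 113, 114, 121, 124, 128, 132, 133, 139, 141, 144, 151, 154, 155, 158, 163.
n = 18.
Position = ⌈70/100 · 18⌉ = ⌈12.6⌉ = 13.
The value at rank 13 is 144.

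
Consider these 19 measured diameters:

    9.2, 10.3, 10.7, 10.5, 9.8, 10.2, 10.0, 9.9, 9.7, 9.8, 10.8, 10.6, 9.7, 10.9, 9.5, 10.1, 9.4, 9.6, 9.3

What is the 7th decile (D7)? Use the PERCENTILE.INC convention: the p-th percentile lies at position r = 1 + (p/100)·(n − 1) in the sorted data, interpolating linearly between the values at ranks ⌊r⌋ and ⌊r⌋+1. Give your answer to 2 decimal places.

10.26

Sorted: 9.2, 9.3, 9.4, 9.5, 9.6, 9.7, 9.7, 9.8, 9.8, 9.9, 10.0, 10.1, 10.2, 10.3, 10.5, 10.6, 10.7, 10.8, 10.9.
n = 19.
r = 1 + (70/100)·(19 − 1) = 1 + 12.6 = 13.6.
Rank 13 is 10.2 and rank 14 is 10.3.
Interpolate: 10.2 + 0.6·(10.3 − 10.2) = 10.2 + 0.6·0.1 = 10.26.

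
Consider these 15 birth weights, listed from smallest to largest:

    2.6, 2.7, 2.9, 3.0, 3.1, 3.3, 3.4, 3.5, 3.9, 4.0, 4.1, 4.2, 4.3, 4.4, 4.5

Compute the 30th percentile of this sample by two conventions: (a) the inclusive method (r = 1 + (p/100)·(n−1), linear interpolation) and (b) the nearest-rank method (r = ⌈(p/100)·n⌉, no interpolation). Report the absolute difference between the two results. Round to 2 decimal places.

n = 15.
(a) r = 5.2; between ranks 5 (3.1) and 6 (3.3): 3.14.
(b) the nearest-rank method: rank 5 → 3.1.
|3.14 − 3.1| = 0.04.

0.04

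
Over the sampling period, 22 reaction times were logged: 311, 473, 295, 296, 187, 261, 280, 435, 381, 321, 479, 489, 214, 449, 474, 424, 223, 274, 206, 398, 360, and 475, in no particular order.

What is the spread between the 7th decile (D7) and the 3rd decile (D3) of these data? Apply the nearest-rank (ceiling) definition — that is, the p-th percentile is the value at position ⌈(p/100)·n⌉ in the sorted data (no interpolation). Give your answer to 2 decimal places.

Sorted: 187, 206, 214, 223, 261, 274, 280, 295, 296, 311, 321, 360, 381, 398, 424, 435, 449, 473, 474, 475, 479, 489.
n = 22.
P30: rank ⌈30/100·22⌉ = 7 → 280.
P70: rank ⌈70/100·22⌉ = 16 → 435.
Difference: 435 − 280 = 155.

155.00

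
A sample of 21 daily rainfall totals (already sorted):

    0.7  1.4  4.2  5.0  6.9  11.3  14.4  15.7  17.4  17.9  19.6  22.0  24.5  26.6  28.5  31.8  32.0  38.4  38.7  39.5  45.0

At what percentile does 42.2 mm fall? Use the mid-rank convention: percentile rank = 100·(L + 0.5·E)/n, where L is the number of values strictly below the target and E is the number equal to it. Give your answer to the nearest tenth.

Count below 42.2: L = 20; count equal: E = 0; n = 21.
Percentile rank = 100·(20 + 0.5·0)/21 = 100·20/21 = 95.24.

95.2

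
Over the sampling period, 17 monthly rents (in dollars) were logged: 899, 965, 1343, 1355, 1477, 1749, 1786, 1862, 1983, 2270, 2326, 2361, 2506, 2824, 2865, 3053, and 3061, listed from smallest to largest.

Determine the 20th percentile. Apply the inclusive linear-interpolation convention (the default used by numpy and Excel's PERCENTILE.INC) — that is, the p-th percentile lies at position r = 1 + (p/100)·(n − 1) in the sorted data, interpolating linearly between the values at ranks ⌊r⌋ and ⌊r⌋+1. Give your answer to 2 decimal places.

n = 17.
r = 1 + (20/100)·(17 − 1) = 1 + 3.2 = 4.2.
Rank 4 is 1355 and rank 5 is 1477.
Interpolate: 1355 + 0.2·(1477 − 1355) = 1355 + 0.2·122 = 1379.4.

1379.40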